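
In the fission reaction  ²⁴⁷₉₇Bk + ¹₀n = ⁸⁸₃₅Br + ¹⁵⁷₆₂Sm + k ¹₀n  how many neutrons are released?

Conserve mass number: 248 = 88 + 157 + k, so k = 248 − 245 = 3.
Check atomic number: 97 = 35 + 62 + 0 = 97. ✓

3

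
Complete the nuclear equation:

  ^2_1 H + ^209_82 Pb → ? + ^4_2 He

Tl-207

Conserve mass number: 2 + 209 = A + 4, so A = 207.
Conserve atomic number: 1 + 82 = Z + 2, so Z = 81.
Z = 81 is thallium, so the species is ^207_81 Tl.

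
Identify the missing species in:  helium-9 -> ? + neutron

Conserve mass number: 9 = A + 1, so A = 8.
Conserve atomic number: 2 = Z + 0, so Z = 2.
Z = 2 is helium, so the species is helium-8.

He-8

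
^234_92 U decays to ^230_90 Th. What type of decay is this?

ΔA = 230 − 234 = -4; ΔZ = 90 − 92 = -2.
A drops by 4 and Z drops by 2 — the signature of alpha emission.

alpha decay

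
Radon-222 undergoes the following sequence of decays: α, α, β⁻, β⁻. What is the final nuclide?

Start: (A, Z) = (222, 86).
After α: (218, 84).
After α: (214, 82).
After β⁻: (214, 83).
After β⁻: (214, 84).
Z = 84 is polonium.

Po-214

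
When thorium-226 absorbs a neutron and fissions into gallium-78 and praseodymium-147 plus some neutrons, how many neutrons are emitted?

Conserve mass number: 227 = 78 + 147 + k, so k = 227 − 225 = 2.
Check atomic number: 90 = 31 + 59 + 0 = 90. ✓

2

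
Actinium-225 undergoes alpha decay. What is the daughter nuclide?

Alpha decay: mass number changes by -4, atomic number by -2.
A: 225 − 4 = 221; Z: 89 − 2 = 87.
Z = 87 is francium, so the daughter is francium-221.

Fr-221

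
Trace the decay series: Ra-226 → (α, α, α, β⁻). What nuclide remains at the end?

Bi-214

Start: (A, Z) = (226, 88).
After α: (222, 86).
After α: (218, 84).
After α: (214, 82).
After β⁻: (214, 83).
Z = 83 is bismuth.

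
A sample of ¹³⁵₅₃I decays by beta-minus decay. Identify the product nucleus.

Xe-135

Beta-minus decay: mass number changes by +0, atomic number by +1.
A: 135 = 135; Z: 53 + 1 = 54.
Z = 54 is xenon, so the daughter is ¹³⁵₅₄Xe.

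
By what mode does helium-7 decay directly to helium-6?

ΔA = 6 − 7 = -1; ΔZ = 2 − 2 = +0.
A drops by 1 with Z unchanged — a neutron was emitted.

neutron emission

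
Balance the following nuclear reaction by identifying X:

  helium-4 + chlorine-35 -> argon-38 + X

proton

Conserve mass number: 4 + 35 = 38 + A, so A = 1.
Conserve atomic number: 2 + 17 = 18 + Z, so Z = 1.
A = 1 and Z = 1 is hydrogen-1 — a proton.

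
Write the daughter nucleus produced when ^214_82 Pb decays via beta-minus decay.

Beta-minus decay: mass number changes by +0, atomic number by +1.
A: 214 = 214; Z: 82 + 1 = 83.
Z = 83 is bismuth, so the daughter is ^214_83 Bi.

Bi-214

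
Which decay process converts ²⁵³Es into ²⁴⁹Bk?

ΔA = 249 − 253 = -4; ΔZ = 97 − 99 = -2.
A drops by 4 and Z drops by 2 — the signature of alpha emission.

alpha decay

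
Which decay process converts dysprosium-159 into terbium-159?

beta-plus decay or electron capture

ΔA = 159 − 159 = 0; ΔZ = 65 − 66 = -1.
A is unchanged and Z drops by 1 — a proton has become a neutron (β⁺ emission or electron capture).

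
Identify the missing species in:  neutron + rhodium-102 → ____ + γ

Rh-103

Conserve mass number: 1 + 102 = A + 0, so A = 103.
Conserve atomic number: 0 + 45 = Z + 0, so Z = 45.
Z = 45 is rhodium, so the species is rhodium-103.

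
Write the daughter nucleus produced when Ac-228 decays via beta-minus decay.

Beta-minus decay: mass number changes by +0, atomic number by +1.
A: 228 = 228; Z: 89 + 1 = 90.
Z = 90 is thorium, so the daughter is Th-228.

Th-228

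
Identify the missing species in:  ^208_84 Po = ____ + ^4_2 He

Conserve mass number: 208 = A + 4, so A = 204.
Conserve atomic number: 84 = Z + 2, so Z = 82.
Z = 82 is lead, so the species is ^204_82 Pb.

Pb-204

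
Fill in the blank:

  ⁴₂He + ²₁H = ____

Conserve mass number: 4 + 2 = A, so A = 6.
Conserve atomic number: 2 + 1 = Z, so Z = 3.
Z = 3 is lithium, so the species is ⁶₃Li.

Li-6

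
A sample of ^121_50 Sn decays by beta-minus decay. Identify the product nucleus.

Beta-minus decay: mass number changes by +0, atomic number by +1.
A: 121 = 121; Z: 50 + 1 = 51.
Z = 51 is antimony, so the daughter is ^121_51 Sb.

Sb-121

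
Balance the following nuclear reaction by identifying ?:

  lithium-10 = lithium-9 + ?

Conserve mass number: 10 = 9 + A, so A = 1.
Conserve atomic number: 3 = 3 + Z, so Z = 0.
A = 1 and Z = 0 is neutron — a neutron.

neutron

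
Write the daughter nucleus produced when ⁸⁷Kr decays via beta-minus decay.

Rb-87

Beta-minus decay: mass number changes by +0, atomic number by +1.
A: 87 = 87; Z: 36 + 1 = 37.
Z = 37 is rubidium, so the daughter is ⁸⁷Rb.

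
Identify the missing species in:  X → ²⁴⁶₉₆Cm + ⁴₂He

Cf-250

Conserve mass number: A = 246 + 4, so A = 250.
Conserve atomic number: Z = 96 + 2, so Z = 98.
Z = 98 is californium, so the species is ²⁵⁰₉₈Cf.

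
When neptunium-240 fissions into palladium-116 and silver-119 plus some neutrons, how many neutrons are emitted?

5

Conserve mass number: 240 = 116 + 119 + k, so k = 240 − 235 = 5.
Check atomic number: 93 = 46 + 47 + 0 = 93. ✓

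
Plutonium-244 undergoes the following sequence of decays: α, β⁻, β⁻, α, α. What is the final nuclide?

Start: (A, Z) = (244, 94).
After α: (240, 92).
After β⁻: (240, 93).
After β⁻: (240, 94).
After α: (236, 92).
After α: (232, 90).
Z = 90 is thorium.

Th-232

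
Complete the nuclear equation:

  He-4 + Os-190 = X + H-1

Ir-193

Conserve mass number: 4 + 190 = A + 1, so A = 193.
Conserve atomic number: 2 + 76 = Z + 1, so Z = 77.
Z = 77 is iridium, so the species is Ir-193.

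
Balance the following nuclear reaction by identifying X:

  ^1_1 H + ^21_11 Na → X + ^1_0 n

Mg-21

Conserve mass number: 1 + 21 = A + 1, so A = 21.
Conserve atomic number: 1 + 11 = Z + 0, so Z = 12.
Z = 12 is magnesium, so the species is ^21_12 Mg.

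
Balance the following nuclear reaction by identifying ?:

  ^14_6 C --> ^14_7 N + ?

beta-minus particle

Conserve mass number: 14 = 14 + A, so A = 0.
Conserve atomic number: 6 = 7 + Z, so Z = -1.
A = 0 and Z = -1 is ^0_-1 e — a beta-minus particle.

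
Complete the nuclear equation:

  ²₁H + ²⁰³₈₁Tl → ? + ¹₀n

Pb-204

Conserve mass number: 2 + 203 = A + 1, so A = 204.
Conserve atomic number: 1 + 81 = Z + 0, so Z = 82.
Z = 82 is lead, so the species is ²⁰⁴₈₂Pb.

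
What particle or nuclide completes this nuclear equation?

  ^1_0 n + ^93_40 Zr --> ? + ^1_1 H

Y-93

Conserve mass number: 1 + 93 = A + 1, so A = 93.
Conserve atomic number: 0 + 40 = Z + 1, so Z = 39.
Z = 39 is yttrium, so the species is ^93_39 Y.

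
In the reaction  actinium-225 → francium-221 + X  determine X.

alpha particle

Conserve mass number: 225 = 221 + A, so A = 4.
Conserve atomic number: 89 = 87 + Z, so Z = 2.
A = 4 and Z = 2 is helium-4 — an alpha particle.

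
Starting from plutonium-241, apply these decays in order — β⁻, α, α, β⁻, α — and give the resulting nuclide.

Start: (A, Z) = (241, 94).
After β⁻: (241, 95).
After α: (237, 93).
After α: (233, 91).
After β⁻: (233, 92).
After α: (229, 90).
Z = 90 is thorium.

Th-229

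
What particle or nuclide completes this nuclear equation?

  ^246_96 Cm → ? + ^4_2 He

Conserve mass number: 246 = A + 4, so A = 242.
Conserve atomic number: 96 = Z + 2, so Z = 94.
Z = 94 is plutonium, so the species is ^242_94 Pu.

Pu-242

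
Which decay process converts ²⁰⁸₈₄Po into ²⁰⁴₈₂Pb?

ΔA = 204 − 208 = -4; ΔZ = 82 − 84 = -2.
A drops by 4 and Z drops by 2 — the signature of alpha emission.

alpha decay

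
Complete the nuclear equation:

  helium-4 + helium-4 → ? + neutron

Conserve mass number: 4 + 4 = A + 1, so A = 7.
Conserve atomic number: 2 + 2 = Z + 0, so Z = 4.
Z = 4 is beryllium, so the species is beryllium-7.

Be-7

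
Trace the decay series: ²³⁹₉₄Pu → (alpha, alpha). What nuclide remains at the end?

Th-231

Start: (A, Z) = (239, 94).
After α: (235, 92).
After α: (231, 90).
Z = 90 is thorium.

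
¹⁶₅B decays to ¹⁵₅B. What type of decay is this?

neutron emission

ΔA = 15 − 16 = -1; ΔZ = 5 − 5 = +0.
A drops by 1 with Z unchanged — a neutron was emitted.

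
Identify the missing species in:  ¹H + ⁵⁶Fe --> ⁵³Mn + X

alpha particle

Conserve mass number: 1 + 56 = 53 + A, so A = 4.
Conserve atomic number: 1 + 26 = 25 + Z, so Z = 2.
A = 4 and Z = 2 is ⁴He — an alpha particle.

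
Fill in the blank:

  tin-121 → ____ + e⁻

Sb-121

Conserve mass number: 121 = A + 0, so A = 121.
Conserve atomic number: 50 = Z − 1, so Z = 51.
Z = 51 is antimony, so the species is antimony-121.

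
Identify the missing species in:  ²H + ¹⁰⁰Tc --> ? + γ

Conserve mass number: 2 + 100 = A + 0, so A = 102.
Conserve atomic number: 1 + 43 = Z + 0, so Z = 44.
Z = 44 is ruthenium, so the species is ¹⁰²Ru.

Ru-102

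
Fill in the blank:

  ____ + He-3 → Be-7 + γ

Conserve mass number: A + 3 = 7 + 0, so A = 4.
Conserve atomic number: Z + 2 = 4 + 0, so Z = 2.
A = 4 and Z = 2 is He-4 — an alpha particle.

alpha particle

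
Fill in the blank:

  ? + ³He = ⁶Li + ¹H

Conserve mass number: A + 3 = 6 + 1, so A = 4.
Conserve atomic number: Z + 2 = 3 + 1, so Z = 2.
A = 4 and Z = 2 is ⁴He — an alpha particle.

alpha particle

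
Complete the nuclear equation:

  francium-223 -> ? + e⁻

Ra-223

Conserve mass number: 223 = A + 0, so A = 223.
Conserve atomic number: 87 = Z − 1, so Z = 88.
Z = 88 is radium, so the species is radium-223.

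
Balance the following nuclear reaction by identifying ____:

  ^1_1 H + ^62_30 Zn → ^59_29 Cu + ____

Conserve mass number: 1 + 62 = 59 + A, so A = 4.
Conserve atomic number: 1 + 30 = 29 + Z, so Z = 2.
A = 4 and Z = 2 is ^4_2 He — an alpha particle.

alpha particle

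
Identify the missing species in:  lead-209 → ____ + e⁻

Bi-209

Conserve mass number: 209 = A + 0, so A = 209.
Conserve atomic number: 82 = Z − 1, so Z = 83.
Z = 83 is bismuth, so the species is bismuth-209.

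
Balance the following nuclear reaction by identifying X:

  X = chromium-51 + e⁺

Mn-51

Conserve mass number: A = 51 + 0, so A = 51.
Conserve atomic number: Z = 24 + 1, so Z = 25.
Z = 25 is manganese, so the species is manganese-51.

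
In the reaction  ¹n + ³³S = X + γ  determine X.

S-34

Conserve mass number: 1 + 33 = A + 0, so A = 34.
Conserve atomic number: 0 + 16 = Z + 0, so Z = 16.
Z = 16 is sulfur, so the species is ³⁴S.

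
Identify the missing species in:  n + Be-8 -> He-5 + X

alpha particle

Conserve mass number: 1 + 8 = 5 + A, so A = 4.
Conserve atomic number: 0 + 4 = 2 + Z, so Z = 2.
A = 4 and Z = 2 is He-4 — an alpha particle.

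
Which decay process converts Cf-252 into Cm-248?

ΔA = 248 − 252 = -4; ΔZ = 96 − 98 = -2.
A drops by 4 and Z drops by 2 — the signature of alpha emission.

alpha decay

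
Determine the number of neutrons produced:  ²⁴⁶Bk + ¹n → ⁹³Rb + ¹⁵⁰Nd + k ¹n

Conserve mass number: 247 = 93 + 150 + k, so k = 247 − 243 = 4.
Check atomic number: 97 = 37 + 60 + 0 = 97. ✓

4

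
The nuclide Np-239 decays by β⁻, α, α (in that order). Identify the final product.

Start: (A, Z) = (239, 93).
After β⁻: (239, 94).
After α: (235, 92).
After α: (231, 90).
Z = 90 is thorium.

Th-231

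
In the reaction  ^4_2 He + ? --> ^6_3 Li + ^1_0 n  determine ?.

Conserve mass number: 4 + A = 6 + 1, so A = 3.
Conserve atomic number: 2 + Z = 3 + 0, so Z = 1.
A = 3 and Z = 1 is ^3_1 H — a triton.

triton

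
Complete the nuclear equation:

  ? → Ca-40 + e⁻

K-40

Conserve mass number: A = 40 + 0, so A = 40.
Conserve atomic number: Z = 20 − 1, so Z = 19.
Z = 19 is potassium, so the species is K-40.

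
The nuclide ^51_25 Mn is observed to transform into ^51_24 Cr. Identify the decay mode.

ΔA = 51 − 51 = 0; ΔZ = 24 − 25 = -1.
A is unchanged and Z drops by 1 — a proton has become a neutron (β⁺ emission or electron capture).

beta-plus decay or electron capture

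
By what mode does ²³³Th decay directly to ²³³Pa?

beta-minus decay

ΔA = 233 − 233 = 0; ΔZ = 91 − 90 = +1.
A is unchanged and Z rises by 1 — a neutron has become a proton (β⁻ decay).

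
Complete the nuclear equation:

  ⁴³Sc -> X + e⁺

Conserve mass number: 43 = A + 0, so A = 43.
Conserve atomic number: 21 = Z + 1, so Z = 20.
Z = 20 is calcium, so the species is ⁴³Ca.

Ca-43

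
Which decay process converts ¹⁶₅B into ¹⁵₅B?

ΔA = 15 − 16 = -1; ΔZ = 5 − 5 = +0.
A drops by 1 with Z unchanged — a neutron was emitted.

neutron emission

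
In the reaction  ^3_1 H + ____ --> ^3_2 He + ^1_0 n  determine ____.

Conserve mass number: 3 + A = 3 + 1, so A = 1.
Conserve atomic number: 1 + Z = 2 + 0, so Z = 1.
A = 1 and Z = 1 is ^1_1 H — a proton.

proton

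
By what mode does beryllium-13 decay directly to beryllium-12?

ΔA = 12 − 13 = -1; ΔZ = 4 − 4 = +0.
A drops by 1 with Z unchanged — a neutron was emitted.

neutron emission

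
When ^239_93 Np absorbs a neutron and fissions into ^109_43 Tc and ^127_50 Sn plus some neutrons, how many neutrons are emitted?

4

Conserve mass number: 240 = 109 + 127 + k, so k = 240 − 236 = 4.
Check atomic number: 93 = 43 + 50 + 0 = 93. ✓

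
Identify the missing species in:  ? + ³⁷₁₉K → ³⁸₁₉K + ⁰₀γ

neutron

Conserve mass number: A + 37 = 38 + 0, so A = 1.
Conserve atomic number: Z + 19 = 19 + 0, so Z = 0.
A = 1 and Z = 0 is ¹₀n — a neutron.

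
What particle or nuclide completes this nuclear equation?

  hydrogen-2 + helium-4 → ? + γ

Li-6

Conserve mass number: 2 + 4 = A + 0, so A = 6.
Conserve atomic number: 1 + 2 = Z + 0, so Z = 3.
Z = 3 is lithium, so the species is lithium-6.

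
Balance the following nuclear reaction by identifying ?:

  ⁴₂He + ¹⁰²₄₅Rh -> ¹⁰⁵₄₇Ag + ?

Conserve mass number: 4 + 102 = 105 + A, so A = 1.
Conserve atomic number: 2 + 45 = 47 + Z, so Z = 0.
A = 1 and Z = 0 is ¹₀n — a neutron.

neutron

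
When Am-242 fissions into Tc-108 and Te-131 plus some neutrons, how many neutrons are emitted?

3

Conserve mass number: 242 = 108 + 131 + k, so k = 242 − 239 = 3.
Check atomic number: 95 = 43 + 52 + 0 = 95. ✓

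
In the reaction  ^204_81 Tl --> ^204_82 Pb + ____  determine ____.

Conserve mass number: 204 = 204 + A, so A = 0.
Conserve atomic number: 81 = 82 + Z, so Z = -1.
A = 0 and Z = -1 is ^0_-1 e — a beta-minus particle.

beta-minus particle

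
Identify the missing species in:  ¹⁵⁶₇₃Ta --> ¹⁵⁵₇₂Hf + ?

proton

Conserve mass number: 156 = 155 + A, so A = 1.
Conserve atomic number: 73 = 72 + Z, so Z = 1.
A = 1 and Z = 1 is ¹₁H — a proton.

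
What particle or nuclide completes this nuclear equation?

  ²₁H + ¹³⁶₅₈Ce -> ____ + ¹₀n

Conserve mass number: 2 + 136 = A + 1, so A = 137.
Conserve atomic number: 1 + 58 = Z + 0, so Z = 59.
Z = 59 is praseodymium, so the species is ¹³⁷₅₉Pr.

Pr-137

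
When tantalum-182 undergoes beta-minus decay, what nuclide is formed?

Beta-minus decay: mass number changes by +0, atomic number by +1.
A: 182 = 182; Z: 73 + 1 = 74.
Z = 74 is tungsten, so the daughter is tungsten-182.

W-182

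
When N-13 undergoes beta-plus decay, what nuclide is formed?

C-13

Beta-plus decay: mass number changes by +0, atomic number by -1.
A: 13 = 13; Z: 7 − 1 = 6.
Z = 6 is carbon, so the daughter is C-13.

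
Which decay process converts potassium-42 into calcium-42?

ΔA = 42 − 42 = 0; ΔZ = 20 − 19 = +1.
A is unchanged and Z rises by 1 — a neutron has become a proton (β⁻ decay).

beta-minus decay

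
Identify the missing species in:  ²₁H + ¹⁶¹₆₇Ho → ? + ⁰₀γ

Conserve mass number: 2 + 161 = A + 0, so A = 163.
Conserve atomic number: 1 + 67 = Z + 0, so Z = 68.
Z = 68 is erbium, so the species is ¹⁶³₆₈Er.

Er-163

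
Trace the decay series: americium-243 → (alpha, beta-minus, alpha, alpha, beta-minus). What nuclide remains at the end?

Start: (A, Z) = (243, 95).
After α: (239, 93).
After β⁻: (239, 94).
After α: (235, 92).
After α: (231, 90).
After β⁻: (231, 91).
Z = 91 is protactinium.

Pa-231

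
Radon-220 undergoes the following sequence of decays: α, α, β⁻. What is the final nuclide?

Bi-212

Start: (A, Z) = (220, 86).
After α: (216, 84).
After α: (212, 82).
After β⁻: (212, 83).
Z = 83 is bismuth.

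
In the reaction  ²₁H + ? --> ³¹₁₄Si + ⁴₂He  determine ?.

P-33

Conserve mass number: 2 + A = 31 + 4, so A = 33.
Conserve atomic number: 1 + Z = 14 + 2, so Z = 15.
Z = 15 is phosphorus, so the species is ³³₁₅P.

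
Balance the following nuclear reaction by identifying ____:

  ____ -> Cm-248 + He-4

Cf-252

Conserve mass number: A = 248 + 4, so A = 252.
Conserve atomic number: Z = 96 + 2, so Z = 98.
Z = 98 is californium, so the species is Cf-252.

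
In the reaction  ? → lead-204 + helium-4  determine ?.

Po-208

Conserve mass number: A = 204 + 4, so A = 208.
Conserve atomic number: Z = 82 + 2, so Z = 84.
Z = 84 is polonium, so the species is polonium-208.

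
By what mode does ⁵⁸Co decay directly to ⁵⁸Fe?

ΔA = 58 − 58 = 0; ΔZ = 26 − 27 = -1.
A is unchanged and Z drops by 1 — a proton has become a neutron (β⁺ emission or electron capture).

beta-plus decay or electron capture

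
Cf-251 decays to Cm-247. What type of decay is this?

ΔA = 247 − 251 = -4; ΔZ = 96 − 98 = -2.
A drops by 4 and Z drops by 2 — the signature of alpha emission.

alpha decay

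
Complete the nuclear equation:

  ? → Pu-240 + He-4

Cm-244

Conserve mass number: A = 240 + 4, so A = 244.
Conserve atomic number: Z = 94 + 2, so Z = 96.
Z = 96 is curium, so the species is Cm-244.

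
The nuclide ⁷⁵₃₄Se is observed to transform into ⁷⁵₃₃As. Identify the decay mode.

beta-plus decay or electron capture

ΔA = 75 − 75 = 0; ΔZ = 33 − 34 = -1.
A is unchanged and Z drops by 1 — a proton has become a neutron (β⁺ emission or electron capture).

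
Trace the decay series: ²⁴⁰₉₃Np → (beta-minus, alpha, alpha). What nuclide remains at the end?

Start: (A, Z) = (240, 93).
After β⁻: (240, 94).
After α: (236, 92).
After α: (232, 90).
Z = 90 is thorium.

Th-232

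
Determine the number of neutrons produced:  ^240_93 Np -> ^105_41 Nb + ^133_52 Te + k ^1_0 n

Conserve mass number: 240 = 105 + 133 + k, so k = 240 − 238 = 2.
Check atomic number: 93 = 41 + 52 + 0 = 93. ✓

2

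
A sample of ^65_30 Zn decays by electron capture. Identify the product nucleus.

Cu-65

Electron capture: mass number changes by +0, atomic number by -1.
A: 65 = 65; Z: 30 − 1 = 29.
Z = 29 is copper, so the daughter is ^65_29 Cu.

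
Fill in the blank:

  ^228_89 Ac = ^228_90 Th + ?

Conserve mass number: 228 = 228 + A, so A = 0.
Conserve atomic number: 89 = 90 + Z, so Z = -1.
A = 0 and Z = -1 is ^0_-1 e — a beta-minus particle.

beta-minus particle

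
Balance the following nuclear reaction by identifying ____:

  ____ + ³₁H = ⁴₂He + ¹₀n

Conserve mass number: A + 3 = 4 + 1, so A = 2.
Conserve atomic number: Z + 1 = 2 + 0, so Z = 1.
A = 2 and Z = 1 is ²₁H — a deuteron.

deuteron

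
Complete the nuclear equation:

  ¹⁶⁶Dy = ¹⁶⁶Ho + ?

beta-minus particle

Conserve mass number: 166 = 166 + A, so A = 0.
Conserve atomic number: 66 = 67 + Z, so Z = -1.
A = 0 and Z = -1 is e⁻ — a beta-minus particle.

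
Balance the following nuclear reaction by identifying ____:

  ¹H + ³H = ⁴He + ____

gamma ray

Conserve mass number: 1 + 3 = 4 + A, so A = 0.
Conserve atomic number: 1 + 1 = 2 + Z, so Z = 0.
A = 0 and Z = 0 is γ — a gamma ray.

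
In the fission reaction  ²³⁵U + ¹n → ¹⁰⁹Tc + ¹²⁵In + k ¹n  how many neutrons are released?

Conserve mass number: 236 = 109 + 125 + k, so k = 236 − 234 = 2.
Check atomic number: 92 = 43 + 49 + 0 = 92. ✓

2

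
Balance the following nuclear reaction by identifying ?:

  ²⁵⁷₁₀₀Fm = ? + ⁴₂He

Cf-253

Conserve mass number: 257 = A + 4, so A = 253.
Conserve atomic number: 100 = Z + 2, so Z = 98.
Z = 98 is californium, so the species is ²⁵³₉₈Cf.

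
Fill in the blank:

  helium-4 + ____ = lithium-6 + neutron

Conserve mass number: 4 + A = 6 + 1, so A = 3.
Conserve atomic number: 2 + Z = 3 + 0, so Z = 1.
A = 3 and Z = 1 is hydrogen-3 — a triton.

triton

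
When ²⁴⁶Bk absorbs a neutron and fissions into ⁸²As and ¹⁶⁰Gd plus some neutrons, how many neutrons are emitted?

5

Conserve mass number: 247 = 82 + 160 + k, so k = 247 − 242 = 5.
Check atomic number: 97 = 33 + 64 + 0 = 97. ✓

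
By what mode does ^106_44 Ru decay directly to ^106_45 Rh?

beta-minus decay

ΔA = 106 − 106 = 0; ΔZ = 45 − 44 = +1.
A is unchanged and Z rises by 1 — a neutron has become a proton (β⁻ decay).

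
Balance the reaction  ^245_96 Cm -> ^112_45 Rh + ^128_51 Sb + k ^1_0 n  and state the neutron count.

Conserve mass number: 245 = 112 + 128 + k, so k = 245 − 240 = 5.
Check atomic number: 96 = 45 + 51 + 0 = 96. ✓

5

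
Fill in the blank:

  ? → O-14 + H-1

F-15

Conserve mass number: A = 14 + 1, so A = 15.
Conserve atomic number: Z = 8 + 1, so Z = 9.
Z = 9 is fluorine, so the species is F-15.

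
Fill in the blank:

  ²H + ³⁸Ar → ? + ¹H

Ar-39

Conserve mass number: 2 + 38 = A + 1, so A = 39.
Conserve atomic number: 1 + 18 = Z + 1, so Z = 18.
Z = 18 is argon, so the species is ³⁹Ar.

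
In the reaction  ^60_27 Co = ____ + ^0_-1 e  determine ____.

Ni-60

Conserve mass number: 60 = A + 0, so A = 60.
Conserve atomic number: 27 = Z − 1, so Z = 28.
Z = 28 is nickel, so the species is ^60_28 Ni.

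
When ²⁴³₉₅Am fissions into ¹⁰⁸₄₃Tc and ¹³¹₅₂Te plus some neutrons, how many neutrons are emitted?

4

Conserve mass number: 243 = 108 + 131 + k, so k = 243 − 239 = 4.
Check atomic number: 95 = 43 + 52 + 0 = 95. ✓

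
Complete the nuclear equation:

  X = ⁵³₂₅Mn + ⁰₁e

Conserve mass number: A = 53 + 0, so A = 53.
Conserve atomic number: Z = 25 + 1, so Z = 26.
Z = 26 is iron, so the species is ⁵³₂₆Fe.

Fe-53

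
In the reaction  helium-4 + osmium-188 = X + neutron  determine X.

Pt-191

Conserve mass number: 4 + 188 = A + 1, so A = 191.
Conserve atomic number: 2 + 76 = Z + 0, so Z = 78.
Z = 78 is platinum, so the species is platinum-191.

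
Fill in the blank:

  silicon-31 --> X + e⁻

P-31

Conserve mass number: 31 = A + 0, so A = 31.
Conserve atomic number: 14 = Z − 1, so Z = 15.
Z = 15 is phosphorus, so the species is phosphorus-31.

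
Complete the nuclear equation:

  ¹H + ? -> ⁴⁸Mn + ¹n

Cr-48

Conserve mass number: 1 + A = 48 + 1, so A = 48.
Conserve atomic number: 1 + Z = 25 + 0, so Z = 24.
Z = 24 is chromium, so the species is ⁴⁸Cr.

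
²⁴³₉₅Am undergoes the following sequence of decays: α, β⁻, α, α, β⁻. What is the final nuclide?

Start: (A, Z) = (243, 95).
After α: (239, 93).
After β⁻: (239, 94).
After α: (235, 92).
After α: (231, 90).
After β⁻: (231, 91).
Z = 91 is protactinium.

Pa-231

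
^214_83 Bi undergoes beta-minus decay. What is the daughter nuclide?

Po-214

Beta-minus decay: mass number changes by +0, atomic number by +1.
A: 214 = 214; Z: 83 + 1 = 84.
Z = 84 is polonium, so the daughter is ^214_84 Po.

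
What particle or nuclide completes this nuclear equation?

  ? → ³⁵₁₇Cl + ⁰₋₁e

S-35

Conserve mass number: A = 35 + 0, so A = 35.
Conserve atomic number: Z = 17 − 1, so Z = 16.
Z = 16 is sulfur, so the species is ³⁵₁₆S.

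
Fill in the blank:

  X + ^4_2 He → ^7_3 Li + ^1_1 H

Conserve mass number: A + 4 = 7 + 1, so A = 4.
Conserve atomic number: Z + 2 = 3 + 1, so Z = 2.
A = 4 and Z = 2 is ^4_2 He — an alpha particle.

alpha particle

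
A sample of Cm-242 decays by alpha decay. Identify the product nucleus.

Alpha decay: mass number changes by -4, atomic number by -2.
A: 242 − 4 = 238; Z: 96 − 2 = 94.
Z = 94 is plutonium, so the daughter is Pu-238.

Pu-238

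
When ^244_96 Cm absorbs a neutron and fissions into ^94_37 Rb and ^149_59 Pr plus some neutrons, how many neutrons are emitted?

2

Conserve mass number: 245 = 94 + 149 + k, so k = 245 − 243 = 2.
Check atomic number: 96 = 37 + 59 + 0 = 96. ✓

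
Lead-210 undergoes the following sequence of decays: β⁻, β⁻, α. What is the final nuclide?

Pb-206

Start: (A, Z) = (210, 82).
After β⁻: (210, 83).
After β⁻: (210, 84).
After α: (206, 82).
Z = 82 is lead.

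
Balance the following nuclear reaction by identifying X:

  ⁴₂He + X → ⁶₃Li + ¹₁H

Conserve mass number: 4 + A = 6 + 1, so A = 3.
Conserve atomic number: 2 + Z = 3 + 1, so Z = 2.
Z = 2 is helium, so the species is ³₂He.

He-3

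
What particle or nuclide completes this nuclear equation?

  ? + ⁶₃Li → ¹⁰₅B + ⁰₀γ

Conserve mass number: A + 6 = 10 + 0, so A = 4.
Conserve atomic number: Z + 3 = 5 + 0, so Z = 2.
A = 4 and Z = 2 is ⁴₂He — an alpha particle.

alpha particle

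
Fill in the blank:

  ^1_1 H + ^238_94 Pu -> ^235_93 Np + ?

Conserve mass number: 1 + 238 = 235 + A, so A = 4.
Conserve atomic number: 1 + 94 = 93 + Z, so Z = 2.
A = 4 and Z = 2 is ^4_2 He — an alpha particle.

alpha particle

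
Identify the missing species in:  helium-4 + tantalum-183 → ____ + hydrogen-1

Conserve mass number: 4 + 183 = A + 1, so A = 186.
Conserve atomic number: 2 + 73 = Z + 1, so Z = 74.
Z = 74 is tungsten, so the species is tungsten-186.

W-186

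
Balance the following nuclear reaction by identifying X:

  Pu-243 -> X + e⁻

Am-243

Conserve mass number: 243 = A + 0, so A = 243.
Conserve atomic number: 94 = Z − 1, so Z = 95.
Z = 95 is americium, so the species is Am-243.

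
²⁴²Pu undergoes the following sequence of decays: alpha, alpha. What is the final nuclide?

Th-234

Start: (A, Z) = (242, 94).
After α: (238, 92).
After α: (234, 90).
Z = 90 is thorium.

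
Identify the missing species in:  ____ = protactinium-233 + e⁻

Th-233

Conserve mass number: A = 233 + 0, so A = 233.
Conserve atomic number: Z = 91 − 1, so Z = 90.
Z = 90 is thorium, so the species is thorium-233.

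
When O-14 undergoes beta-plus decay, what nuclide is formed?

N-14

Beta-plus decay: mass number changes by +0, atomic number by -1.
A: 14 = 14; Z: 8 − 1 = 7.
Z = 7 is nitrogen, so the daughter is N-14.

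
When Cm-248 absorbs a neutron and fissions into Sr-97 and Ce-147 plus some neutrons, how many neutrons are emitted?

Conserve mass number: 249 = 97 + 147 + k, so k = 249 − 244 = 5.
Check atomic number: 96 = 38 + 58 + 0 = 96. ✓

5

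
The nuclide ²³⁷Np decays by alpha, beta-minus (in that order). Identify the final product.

Start: (A, Z) = (237, 93).
After α: (233, 91).
After β⁻: (233, 92).
Z = 92 is uranium.

U-233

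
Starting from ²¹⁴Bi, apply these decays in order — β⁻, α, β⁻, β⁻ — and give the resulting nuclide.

Po-210

Start: (A, Z) = (214, 83).
After β⁻: (214, 84).
After α: (210, 82).
After β⁻: (210, 83).
After β⁻: (210, 84).
Z = 84 is polonium.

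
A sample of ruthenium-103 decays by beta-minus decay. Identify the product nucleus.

Beta-minus decay: mass number changes by +0, atomic number by +1.
A: 103 = 103; Z: 44 + 1 = 45.
Z = 45 is rhodium, so the daughter is rhodium-103.

Rh-103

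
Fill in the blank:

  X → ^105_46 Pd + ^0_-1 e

Conserve mass number: A = 105 + 0, so A = 105.
Conserve atomic number: Z = 46 − 1, so Z = 45.
Z = 45 is rhodium, so the species is ^105_45 Rh.

Rh-105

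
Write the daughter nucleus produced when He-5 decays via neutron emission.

Neutron emission: mass number changes by -1, atomic number by +0.
A: 5 − 1 = 4; Z: 2 = 2.
Z = 2 is helium, so the daughter is He-4.

He-4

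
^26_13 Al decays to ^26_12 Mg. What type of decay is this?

beta-plus decay or electron capture

ΔA = 26 − 26 = 0; ΔZ = 12 − 13 = -1.
A is unchanged and Z drops by 1 — a proton has become a neutron (β⁺ emission or electron capture).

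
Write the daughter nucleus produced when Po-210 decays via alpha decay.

Pb-206

Alpha decay: mass number changes by -4, atomic number by -2.
A: 210 − 4 = 206; Z: 84 − 2 = 82.
Z = 82 is lead, so the daughter is Pb-206.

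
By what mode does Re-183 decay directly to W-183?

beta-plus decay or electron capture

ΔA = 183 − 183 = 0; ΔZ = 74 − 75 = -1.
A is unchanged and Z drops by 1 — a proton has become a neutron (β⁺ emission or electron capture).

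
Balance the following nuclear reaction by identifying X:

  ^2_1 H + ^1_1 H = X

He-3

Conserve mass number: 2 + 1 = A, so A = 3.
Conserve atomic number: 1 + 1 = Z, so Z = 2.
Z = 2 is helium, so the species is ^3_2 He.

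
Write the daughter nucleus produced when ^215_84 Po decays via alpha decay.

Pb-211

Alpha decay: mass number changes by -4, atomic number by -2.
A: 215 − 4 = 211; Z: 84 − 2 = 82.
Z = 82 is lead, so the daughter is ^211_82 Pb.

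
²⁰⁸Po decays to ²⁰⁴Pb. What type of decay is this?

alpha decay

ΔA = 204 − 208 = -4; ΔZ = 82 − 84 = -2.
A drops by 4 and Z drops by 2 — the signature of alpha emission.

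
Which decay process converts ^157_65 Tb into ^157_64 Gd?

ΔA = 157 − 157 = 0; ΔZ = 64 − 65 = -1.
A is unchanged and Z drops by 1 — a proton has become a neutron (β⁺ emission or electron capture).

beta-plus decay or electron capture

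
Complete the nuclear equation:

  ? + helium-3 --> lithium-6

Conserve mass number: A + 3 = 6, so A = 3.
Conserve atomic number: Z + 2 = 3, so Z = 1.
A = 3 and Z = 1 is hydrogen-3 — a triton.

triton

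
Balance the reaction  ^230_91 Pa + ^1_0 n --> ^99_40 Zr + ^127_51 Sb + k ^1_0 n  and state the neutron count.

Conserve mass number: 231 = 99 + 127 + k, so k = 231 − 226 = 5.
Check atomic number: 91 = 40 + 51 + 0 = 91. ✓

5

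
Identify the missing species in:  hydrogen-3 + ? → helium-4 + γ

proton

Conserve mass number: 3 + A = 4 + 0, so A = 1.
Conserve atomic number: 1 + Z = 2 + 0, so Z = 1.
A = 1 and Z = 1 is hydrogen-1 — a proton.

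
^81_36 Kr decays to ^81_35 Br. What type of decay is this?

beta-plus decay or electron capture

ΔA = 81 − 81 = 0; ΔZ = 35 − 36 = -1.
A is unchanged and Z drops by 1 — a proton has become a neutron (β⁺ emission or electron capture).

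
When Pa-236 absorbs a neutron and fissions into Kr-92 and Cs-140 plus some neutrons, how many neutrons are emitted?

5

Conserve mass number: 237 = 92 + 140 + k, so k = 237 − 232 = 5.
Check atomic number: 91 = 36 + 55 + 0 = 91. ✓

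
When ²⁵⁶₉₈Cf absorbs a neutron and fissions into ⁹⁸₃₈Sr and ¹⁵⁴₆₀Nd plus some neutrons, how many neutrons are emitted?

Conserve mass number: 257 = 98 + 154 + k, so k = 257 − 252 = 5.
Check atomic number: 98 = 38 + 60 + 0 = 98. ✓

5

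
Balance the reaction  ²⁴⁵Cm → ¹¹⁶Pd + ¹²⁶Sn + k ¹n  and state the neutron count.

Conserve mass number: 245 = 116 + 126 + k, so k = 245 − 242 = 3.
Check atomic number: 96 = 46 + 50 + 0 = 96. ✓

3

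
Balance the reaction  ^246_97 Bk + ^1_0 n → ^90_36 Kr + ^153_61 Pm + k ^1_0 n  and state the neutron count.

Conserve mass number: 247 = 90 + 153 + k, so k = 247 − 243 = 4.
Check atomic number: 97 = 36 + 61 + 0 = 97. ✓

4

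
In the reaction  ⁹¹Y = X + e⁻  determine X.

Zr-91

Conserve mass number: 91 = A + 0, so A = 91.
Conserve atomic number: 39 = Z − 1, so Z = 40.
Z = 40 is zirconium, so the species is ⁹¹Zr.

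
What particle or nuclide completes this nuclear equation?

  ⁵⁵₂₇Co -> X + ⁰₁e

Fe-55

Conserve mass number: 55 = A + 0, so A = 55.
Conserve atomic number: 27 = Z + 1, so Z = 26.
Z = 26 is iron, so the species is ⁵⁵₂₆Fe.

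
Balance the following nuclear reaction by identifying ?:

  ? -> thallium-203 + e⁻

Hg-203

Conserve mass number: A = 203 + 0, so A = 203.
Conserve atomic number: Z = 81 − 1, so Z = 80.
Z = 80 is mercury, so the species is mercury-203.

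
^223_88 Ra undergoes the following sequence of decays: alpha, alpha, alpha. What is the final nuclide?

Pb-211

Start: (A, Z) = (223, 88).
After α: (219, 86).
After α: (215, 84).
After α: (211, 82).
Z = 82 is lead.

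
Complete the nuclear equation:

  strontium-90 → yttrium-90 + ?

beta-minus particle

Conserve mass number: 90 = 90 + A, so A = 0.
Conserve atomic number: 38 = 39 + Z, so Z = -1.
A = 0 and Z = -1 is e⁻ — a beta-minus particle.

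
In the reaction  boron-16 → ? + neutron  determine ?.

Conserve mass number: 16 = A + 1, so A = 15.
Conserve atomic number: 5 = Z + 0, so Z = 5.
Z = 5 is boron, so the species is boron-15.

B-15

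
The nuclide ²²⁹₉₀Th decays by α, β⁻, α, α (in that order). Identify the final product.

At-217

Start: (A, Z) = (229, 90).
After α: (225, 88).
After β⁻: (225, 89).
After α: (221, 87).
After α: (217, 85).
Z = 85 is astatine.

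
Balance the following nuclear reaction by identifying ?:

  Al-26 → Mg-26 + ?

positron

Conserve mass number: 26 = 26 + A, so A = 0.
Conserve atomic number: 13 = 12 + Z, so Z = 1.
A = 0 and Z = 1 is e⁺ — a positron.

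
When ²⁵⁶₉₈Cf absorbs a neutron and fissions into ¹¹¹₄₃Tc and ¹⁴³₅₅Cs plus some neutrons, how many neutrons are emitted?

Conserve mass number: 257 = 111 + 143 + k, so k = 257 − 254 = 3.
Check atomic number: 98 = 43 + 55 + 0 = 98. ✓

3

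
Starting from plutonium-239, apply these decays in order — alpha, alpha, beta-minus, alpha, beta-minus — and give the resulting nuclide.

Th-227

Start: (A, Z) = (239, 94).
After α: (235, 92).
After α: (231, 90).
After β⁻: (231, 91).
After α: (227, 89).
After β⁻: (227, 90).
Z = 90 is thorium.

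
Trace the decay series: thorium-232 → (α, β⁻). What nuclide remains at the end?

Ac-228

Start: (A, Z) = (232, 90).
After α: (228, 88).
After β⁻: (228, 89).
Z = 89 is actinium.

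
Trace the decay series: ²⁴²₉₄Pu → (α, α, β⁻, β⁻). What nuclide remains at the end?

Start: (A, Z) = (242, 94).
After α: (238, 92).
After α: (234, 90).
After β⁻: (234, 91).
After β⁻: (234, 92).
Z = 92 is uranium.

U-234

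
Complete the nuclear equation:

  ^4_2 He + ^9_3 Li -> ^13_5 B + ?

Conserve mass number: 4 + 9 = 13 + A, so A = 0.
Conserve atomic number: 2 + 3 = 5 + Z, so Z = 0.
A = 0 and Z = 0 is ^0_0 γ — a gamma ray.

gamma ray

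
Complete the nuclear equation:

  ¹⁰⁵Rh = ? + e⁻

Conserve mass number: 105 = A + 0, so A = 105.
Conserve atomic number: 45 = Z − 1, so Z = 46.
Z = 46 is palladium, so the species is ¹⁰⁵Pd.

Pd-105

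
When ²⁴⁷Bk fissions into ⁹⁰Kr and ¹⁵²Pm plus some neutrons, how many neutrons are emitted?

Conserve mass number: 247 = 90 + 152 + k, so k = 247 − 242 = 5.
Check atomic number: 97 = 36 + 61 + 0 = 97. ✓

5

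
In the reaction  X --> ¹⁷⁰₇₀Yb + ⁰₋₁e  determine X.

Conserve mass number: A = 170 + 0, so A = 170.
Conserve atomic number: Z = 70 − 1, so Z = 69.
Z = 69 is thulium, so the species is ¹⁷⁰₆₉Tm.

Tm-170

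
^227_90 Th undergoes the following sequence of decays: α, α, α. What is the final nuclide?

Po-215

Start: (A, Z) = (227, 90).
After α: (223, 88).
After α: (219, 86).
After α: (215, 84).
Z = 84 is polonium.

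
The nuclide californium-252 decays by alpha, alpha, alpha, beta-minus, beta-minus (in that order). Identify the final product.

Pu-240

Start: (A, Z) = (252, 98).
After α: (248, 96).
After α: (244, 94).
After α: (240, 92).
After β⁻: (240, 93).
After β⁻: (240, 94).
Z = 94 is plutonium.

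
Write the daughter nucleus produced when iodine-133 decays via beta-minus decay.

Xe-133

Beta-minus decay: mass number changes by +0, atomic number by +1.
A: 133 = 133; Z: 53 + 1 = 54.
Z = 54 is xenon, so the daughter is xenon-133.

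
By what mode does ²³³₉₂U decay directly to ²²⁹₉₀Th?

ΔA = 229 − 233 = -4; ΔZ = 90 − 92 = -2.
A drops by 4 and Z drops by 2 — the signature of alpha emission.

alpha decay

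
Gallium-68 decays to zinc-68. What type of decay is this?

ΔA = 68 − 68 = 0; ΔZ = 30 − 31 = -1.
A is unchanged and Z drops by 1 — a proton has become a neutron (β⁺ emission or electron capture).

beta-plus decay or electron capture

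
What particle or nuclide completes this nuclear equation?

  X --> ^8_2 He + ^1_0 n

Conserve mass number: A = 8 + 1, so A = 9.
Conserve atomic number: Z = 2 + 0, so Z = 2.
Z = 2 is helium, so the species is ^9_2 He.

He-9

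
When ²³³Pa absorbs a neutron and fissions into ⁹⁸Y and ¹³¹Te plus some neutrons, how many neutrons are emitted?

Conserve mass number: 234 = 98 + 131 + k, so k = 234 − 229 = 5.
Check atomic number: 91 = 39 + 52 + 0 = 91. ✓

5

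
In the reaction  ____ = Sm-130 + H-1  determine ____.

Eu-131

Conserve mass number: A = 130 + 1, so A = 131.
Conserve atomic number: Z = 62 + 1, so Z = 63.
Z = 63 is europium, so the species is Eu-131.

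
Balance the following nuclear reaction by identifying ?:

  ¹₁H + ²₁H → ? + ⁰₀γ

Conserve mass number: 1 + 2 = A + 0, so A = 3.
Conserve atomic number: 1 + 1 = Z + 0, so Z = 2.
Z = 2 is helium, so the species is ³₂He.

He-3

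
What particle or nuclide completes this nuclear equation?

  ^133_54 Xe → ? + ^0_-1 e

Cs-133

Conserve mass number: 133 = A + 0, so A = 133.
Conserve atomic number: 54 = Z − 1, so Z = 55.
Z = 55 is caesium, so the species is ^133_55 Cs.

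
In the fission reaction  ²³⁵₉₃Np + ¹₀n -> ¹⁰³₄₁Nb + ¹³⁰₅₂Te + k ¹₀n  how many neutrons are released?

3

Conserve mass number: 236 = 103 + 130 + k, so k = 236 − 233 = 3.
Check atomic number: 93 = 41 + 52 + 0 = 93. ✓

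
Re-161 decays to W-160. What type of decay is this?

ΔA = 160 − 161 = -1; ΔZ = 74 − 75 = -1.
A drops by 1 and Z drops by 1 — a proton was emitted.

proton emission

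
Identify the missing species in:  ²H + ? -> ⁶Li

Conserve mass number: 2 + A = 6, so A = 4.
Conserve atomic number: 1 + Z = 3, so Z = 2.
A = 4 and Z = 2 is ⁴He — an alpha particle.

alpha particle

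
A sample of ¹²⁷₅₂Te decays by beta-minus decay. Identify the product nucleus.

Beta-minus decay: mass number changes by +0, atomic number by +1.
A: 127 = 127; Z: 52 + 1 = 53.
Z = 53 is iodine, so the daughter is ¹²⁷₅₃I.

I-127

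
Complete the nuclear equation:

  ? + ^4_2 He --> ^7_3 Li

triton

Conserve mass number: A + 4 = 7, so A = 3.
Conserve atomic number: Z + 2 = 3, so Z = 1.
A = 3 and Z = 1 is ^3_1 H — a triton.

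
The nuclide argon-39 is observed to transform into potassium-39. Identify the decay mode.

beta-minus decay

ΔA = 39 − 39 = 0; ΔZ = 19 − 18 = +1.
A is unchanged and Z rises by 1 — a neutron has become a proton (β⁻ decay).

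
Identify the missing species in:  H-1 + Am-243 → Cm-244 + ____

gamma ray

Conserve mass number: 1 + 243 = 244 + A, so A = 0.
Conserve atomic number: 1 + 95 = 96 + Z, so Z = 0.
A = 0 and Z = 0 is γ — a gamma ray.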